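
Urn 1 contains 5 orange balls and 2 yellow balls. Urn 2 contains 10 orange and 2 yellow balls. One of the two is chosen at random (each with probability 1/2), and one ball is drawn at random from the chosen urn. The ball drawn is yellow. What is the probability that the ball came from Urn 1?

12/19

P(yellow | Urn 1) = 2/7; P(yellow | Urn 2) = 1/6.
P(yellow) = 1/2·2/7 + 1/2·1/6 = 19/84.
By Bayes' rule, P(Urn 1 | yellow) = 1/7 / 19/84 = 12/19 ≈ 0.6316.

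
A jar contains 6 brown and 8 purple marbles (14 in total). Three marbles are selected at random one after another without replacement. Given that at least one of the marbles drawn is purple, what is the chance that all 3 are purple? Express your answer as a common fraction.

P(all 3 purple) = C(8,3)/C(14,3) = 2/13; P(at least one purple) = 1 − C(6,3)/C(14,3) = 86/91.
Since 'all 3 purple' ⊆ 'at least one purple', P(all 3 | at least one) = 2/13 / 86/91 = 7/43 ≈ 0.1628.

7/43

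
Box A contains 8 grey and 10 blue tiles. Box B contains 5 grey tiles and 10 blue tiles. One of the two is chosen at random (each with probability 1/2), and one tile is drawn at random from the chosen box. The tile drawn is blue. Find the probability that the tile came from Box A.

P(blue | Box A) = 5/9; P(blue | Box B) = 2/3.
P(blue) = 1/2·5/9 + 1/2·2/3 = 11/18.
By Bayes' rule, P(Box A | blue) = 5/18 / 11/18 = 5/11 ≈ 0.4545.

5/11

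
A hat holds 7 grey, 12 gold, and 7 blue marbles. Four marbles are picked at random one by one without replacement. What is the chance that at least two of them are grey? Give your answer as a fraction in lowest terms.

4291/14950

Sum the hypergeometric tail for j = 2,…,4 grey marbles.
Favorable = C(7,2)·C(19,2) + C(7,3)·C(19,1) + C(7,4)·C(19,0) = 4291; total = C(26,4) = 14950.
P = 4291/14950 = 4291/14950 ≈ 0.2870.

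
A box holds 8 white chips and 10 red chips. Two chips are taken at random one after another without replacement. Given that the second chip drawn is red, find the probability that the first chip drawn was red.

9/17

P(first=red and the second chip drawn is red) = (10/18)·(9/17) = 5/17.
P(the second chip drawn is red) = Σ over first color = 40/153 + 5/17 = 5/9.
By Bayes, P(first=red | the second chip drawn is red) = 5/17 / 5/9 = 9/17 ≈ 0.5294.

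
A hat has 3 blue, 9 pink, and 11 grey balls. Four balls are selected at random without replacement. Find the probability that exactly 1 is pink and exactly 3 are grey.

27/161

Unordered draws without replacement: count favorable combinations over C(23,4).
Favorable = C(3,0) · C(9,1) · C(11,3) = 1485; total = C(23,4) = 8855.
P = 1485/8855 = 27/161 ≈ 0.1677.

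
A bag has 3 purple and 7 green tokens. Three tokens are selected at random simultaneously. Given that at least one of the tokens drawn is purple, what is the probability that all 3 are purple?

P(all 3 purple) = C(3,3)/C(10,3) = 1/120; P(at least one purple) = 1 − C(7,3)/C(10,3) = 17/24.
Since 'all 3 purple' ⊆ 'at least one purple', P(all 3 | at least one) = 1/120 / 17/24 = 1/85 ≈ 0.0118.

1/85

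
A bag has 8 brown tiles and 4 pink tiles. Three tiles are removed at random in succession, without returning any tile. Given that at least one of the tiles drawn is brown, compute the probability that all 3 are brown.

P(all 3 brown) = C(8,3)/C(12,3) = 14/55; P(at least one brown) = 1 − C(4,3)/C(12,3) = 54/55.
Since 'all 3 brown' ⊆ 'at least one brown', P(all 3 | at least one) = 14/55 / 54/55 = 7/27 ≈ 0.2593.

7/27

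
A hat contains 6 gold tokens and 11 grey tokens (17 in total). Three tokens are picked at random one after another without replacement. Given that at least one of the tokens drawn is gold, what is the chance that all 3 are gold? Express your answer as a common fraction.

4/103

P(all 3 gold) = C(6,3)/C(17,3) = 1/34; P(at least one gold) = 1 − C(11,3)/C(17,3) = 103/136.
Since 'all 3 gold' ⊆ 'at least one gold', P(all 3 | at least one) = 1/34 / 103/136 = 4/103 ≈ 0.0388.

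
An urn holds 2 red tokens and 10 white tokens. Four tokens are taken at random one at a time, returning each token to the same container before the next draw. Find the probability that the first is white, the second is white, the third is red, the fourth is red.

25/1296

Multiply the conditional probability of each draw in order, with replacement (the composition resets each draw).
P = (10/12) · (10/12) · (2/12) · (2/12) = 25/1296 ≈ 0.0193.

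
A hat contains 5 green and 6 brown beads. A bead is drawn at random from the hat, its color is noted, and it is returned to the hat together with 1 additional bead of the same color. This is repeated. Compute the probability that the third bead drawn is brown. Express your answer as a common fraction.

6/11

Sum over the four possibilities for the first two draws (brown/not-brown each), tracking how the brown count and total change by +1 per draw.
P(third is brown) = 6/11 ≈ 0.5455. (In a Pólya urn every draw has the same marginal probability 6/11.)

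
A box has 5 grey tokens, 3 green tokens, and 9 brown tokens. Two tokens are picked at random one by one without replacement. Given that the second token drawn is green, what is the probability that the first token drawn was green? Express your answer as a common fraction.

P(first=green and the second token drawn is green) = (3/17)·(2/16) = 3/136.
P(the second token drawn is green) = Σ over first color = 15/272 + 3/136 + 27/272 = 3/17.
By Bayes, P(first=green | the second token drawn is green) = 3/136 / 3/17 = 1/8 ≈ 0.1250.

1/8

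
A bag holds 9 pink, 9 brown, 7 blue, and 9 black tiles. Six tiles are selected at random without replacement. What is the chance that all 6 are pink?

21/336226

Unordered draws without replacement: count favorable combinations over C(34,6).
Favorable = C(9,6) · C(9,0) · C(7,0) · C(9,0) = 84; total = C(34,6) = 1344904.
P = 84/1344904 = 21/336226 ≈ 0.0001.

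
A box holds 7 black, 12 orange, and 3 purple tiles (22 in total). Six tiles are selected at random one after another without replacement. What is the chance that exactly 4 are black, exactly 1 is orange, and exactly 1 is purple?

Unordered draws without replacement: count favorable combinations over C(22,6).
Favorable = C(7,4) · C(12,1) · C(3,1) = 1260; total = C(22,6) = 74613.
P = 1260/74613 = 60/3553 ≈ 0.0169.

60/3553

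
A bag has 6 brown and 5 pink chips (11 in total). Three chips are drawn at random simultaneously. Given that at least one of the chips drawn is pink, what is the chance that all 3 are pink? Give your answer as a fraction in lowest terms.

P(all 3 pink) = C(5,3)/C(11,3) = 2/33; P(at least one pink) = 1 − C(6,3)/C(11,3) = 29/33.
Since 'all 3 pink' ⊆ 'at least one pink', P(all 3 | at least one) = 2/33 / 29/33 = 2/29 ≈ 0.0690.

2/29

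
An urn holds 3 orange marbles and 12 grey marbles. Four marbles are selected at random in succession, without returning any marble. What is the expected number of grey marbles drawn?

By linearity of expectation, E[X] = Σ P(draw i is grey); by symmetry each draw (even without replacement) has P(grey) = 12/15.
E[X] = 4 · 12/15 = 16/5 ≈ 3.2000.

16/5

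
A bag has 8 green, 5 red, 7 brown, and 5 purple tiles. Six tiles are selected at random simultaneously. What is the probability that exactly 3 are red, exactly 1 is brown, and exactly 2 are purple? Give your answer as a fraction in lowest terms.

Unordered draws without replacement: count favorable combinations over C(25,6).
Favorable = C(8,0) · C(5,3) · C(7,1) · C(5,2) = 700; total = C(25,6) = 177100.
P = 700/177100 = 1/253 ≈ 0.0040.

1/253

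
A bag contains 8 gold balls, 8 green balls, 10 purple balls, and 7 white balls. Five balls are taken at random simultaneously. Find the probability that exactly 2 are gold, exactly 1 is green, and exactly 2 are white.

196/9889

Unordered draws without replacement: count favorable combinations over C(33,5).
Favorable = C(8,2) · C(8,1) · C(10,0) · C(7,2) = 4704; total = C(33,5) = 237336.
P = 4704/237336 = 196/9889 ≈ 0.0198.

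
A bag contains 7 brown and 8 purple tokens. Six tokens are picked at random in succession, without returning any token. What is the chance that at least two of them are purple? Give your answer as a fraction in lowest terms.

Sum the hypergeometric tail for j = 2,…,6 purple tokens.
Favorable = C(8,2)·C(7,4) + C(8,3)·C(7,3) + C(8,4)·C(7,2) + C(8,5)·C(7,1) + C(8,6)·C(7,0) = 4830; total = C(15,6) = 5005.
P = 4830/5005 = 138/143 ≈ 0.9650.

138/143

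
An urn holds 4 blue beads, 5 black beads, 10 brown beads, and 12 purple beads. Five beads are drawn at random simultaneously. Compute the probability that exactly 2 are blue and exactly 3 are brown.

80/18879

Unordered draws without replacement: count favorable combinations over C(31,5).
Favorable = C(4,2) · C(5,0) · C(10,3) · C(12,0) = 720; total = C(31,5) = 169911.
P = 720/169911 = 80/18879 ≈ 0.0042.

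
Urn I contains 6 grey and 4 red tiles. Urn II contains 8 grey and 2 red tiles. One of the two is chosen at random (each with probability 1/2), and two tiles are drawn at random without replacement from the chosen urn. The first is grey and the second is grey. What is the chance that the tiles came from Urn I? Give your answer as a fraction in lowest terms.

P(E | Urn I) = 1/3; P(E | Urn II) = 28/45.
P(E) = 1/2·1/3 + 1/2·28/45 = 43/90.
By Bayes' rule, P(Urn I | E) = 1/6 / 43/90 = 15/43 ≈ 0.3488.

15/43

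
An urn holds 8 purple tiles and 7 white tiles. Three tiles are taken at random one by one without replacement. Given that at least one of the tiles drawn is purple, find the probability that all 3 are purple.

2/15

P(all 3 purple) = C(8,3)/C(15,3) = 8/65; P(at least one purple) = 1 − C(7,3)/C(15,3) = 12/13.
Since 'all 3 purple' ⊆ 'at least one purple', P(all 3 | at least one) = 8/65 / 12/13 = 2/15 ≈ 0.1333.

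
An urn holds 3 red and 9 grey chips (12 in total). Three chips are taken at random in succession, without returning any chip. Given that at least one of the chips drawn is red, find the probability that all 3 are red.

1/136

P(all 3 red) = C(3,3)/C(12,3) = 1/220; P(at least one red) = 1 − C(9,3)/C(12,3) = 34/55.
Since 'all 3 red' ⊆ 'at least one red', P(all 3 | at least one) = 1/220 / 34/55 = 1/136 ≈ 0.0074.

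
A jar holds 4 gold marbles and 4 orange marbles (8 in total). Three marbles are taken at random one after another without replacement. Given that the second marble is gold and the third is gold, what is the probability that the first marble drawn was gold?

1/3

P(first=gold and the second marble is gold and the third is gold) = (4/8)·(3/7)·(2/6) = 1/14.
P(E) = Σ over first color = 1/14 + 1/7 = 3/14.
By Bayes, P(first=gold | E) = 1/14 / 3/14 = 1/3 ≈ 0.3333.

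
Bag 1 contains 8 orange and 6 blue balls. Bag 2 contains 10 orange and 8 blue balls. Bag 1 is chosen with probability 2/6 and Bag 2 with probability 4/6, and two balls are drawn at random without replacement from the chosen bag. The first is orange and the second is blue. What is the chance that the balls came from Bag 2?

910/1369

P(E | Bag 1) = 24/91; P(E | Bag 2) = 40/153.
P(E) = 1/3·24/91 + 2/3·40/153 = 10952/41769.
By Bayes' rule, P(Bag 2 | E) = 80/459 / 10952/41769 = 910/1369 ≈ 0.6647.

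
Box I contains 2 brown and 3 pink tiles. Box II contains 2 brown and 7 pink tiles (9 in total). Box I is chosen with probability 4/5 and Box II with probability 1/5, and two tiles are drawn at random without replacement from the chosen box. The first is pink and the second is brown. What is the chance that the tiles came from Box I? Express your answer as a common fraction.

P(E | Box I) = 3/10; P(E | Box II) = 7/36.
P(E) = 4/5·3/10 + 1/5·7/36 = 251/900.
By Bayes' rule, P(Box I | E) = 6/25 / 251/900 = 216/251 ≈ 0.8606.

216/251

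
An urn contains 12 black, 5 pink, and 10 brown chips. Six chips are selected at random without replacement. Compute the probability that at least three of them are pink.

Sum the hypergeometric tail for j = 3,…,5 pink chips.
Favorable = C(5,3)·C(22,3) + C(5,4)·C(22,2) + C(5,5)·C(22,1) = 16577; total = C(27,6) = 296010.
P = 16577/296010 = 1507/26910 ≈ 0.0560.

1507/26910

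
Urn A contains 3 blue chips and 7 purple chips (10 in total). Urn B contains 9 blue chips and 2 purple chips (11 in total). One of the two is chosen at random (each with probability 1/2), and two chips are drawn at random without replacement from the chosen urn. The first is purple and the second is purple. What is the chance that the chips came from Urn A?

P(E | Urn A) = 7/15; P(E | Urn B) = 1/55.
P(E) = 1/2·7/15 + 1/2·1/55 = 8/33.
By Bayes' rule, P(Urn A | E) = 7/30 / 8/33 = 77/80 ≈ 0.9625.

77/80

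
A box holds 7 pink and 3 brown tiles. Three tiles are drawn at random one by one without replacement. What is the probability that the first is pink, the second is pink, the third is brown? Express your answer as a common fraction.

7/40

Multiply the conditional probability of each draw in order, without replacement, so each draw removes one from its color and from the total.
P = (7/10) · (6/9) · (3/8) = 7/40 ≈ 0.1750.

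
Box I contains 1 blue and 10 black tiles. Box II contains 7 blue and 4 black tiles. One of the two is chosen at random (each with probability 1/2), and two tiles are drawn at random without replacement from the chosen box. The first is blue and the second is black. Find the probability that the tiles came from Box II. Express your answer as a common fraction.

14/19

P(E | Box I) = 1/11; P(E | Box II) = 14/55.
P(E) = 1/2·1/11 + 1/2·14/55 = 19/110.
By Bayes' rule, P(Box II | E) = 7/55 / 19/110 = 14/19 ≈ 0.7368.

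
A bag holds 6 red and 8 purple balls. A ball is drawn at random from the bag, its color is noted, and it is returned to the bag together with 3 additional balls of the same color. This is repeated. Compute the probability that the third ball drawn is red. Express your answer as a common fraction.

3/7

Sum over the four possibilities for the first two draws (red/not-red each), tracking how the red count and total change by +3 per draw.
P(third is red) = 3/7 ≈ 0.4286. (In a Pólya urn every draw has the same marginal probability 6/14.)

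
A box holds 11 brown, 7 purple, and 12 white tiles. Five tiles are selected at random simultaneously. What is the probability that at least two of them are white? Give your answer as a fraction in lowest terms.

Sum the hypergeometric tail for j = 2,…,5 white tiles.
Favorable = C(12,2)·C(18,3) + C(12,3)·C(18,2) + C(12,4)·C(18,1) + C(12,5)·C(18,0) = 97218; total = C(30,5) = 142506.
P = 97218/142506 = 5401/7917 ≈ 0.6822.

5401/7917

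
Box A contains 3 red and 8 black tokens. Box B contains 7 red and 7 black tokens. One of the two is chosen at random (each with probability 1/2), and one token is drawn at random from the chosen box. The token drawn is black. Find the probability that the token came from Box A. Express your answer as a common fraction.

16/27

P(black | Box A) = 8/11; P(black | Box B) = 1/2.
P(black) = 1/2·8/11 + 1/2·1/2 = 27/44.
By Bayes' rule, P(Box A | black) = 4/11 / 27/44 = 16/27 ≈ 0.5926.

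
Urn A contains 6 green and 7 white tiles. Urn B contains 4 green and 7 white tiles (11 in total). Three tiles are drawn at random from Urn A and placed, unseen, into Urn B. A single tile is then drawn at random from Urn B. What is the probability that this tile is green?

5/13

Condition on how many of the transferred tiles are green (from Urn A: 6 green of 13; then Urn B has 14 total).
  0 green: C(6,0)C(7,3)/C(13,3) = 35/286; then P = 4/14
  1 green: C(6,1)C(7,2)/C(13,3) = 63/143; then P = 5/14
  2 green: C(6,2)C(7,1)/C(13,3) = 105/286; then P = 6/14
  3 green: C(6,3)C(7,0)/C(13,3) = 10/143; then P = 7/14
P(green from Urn B) = 5/13 ≈ 0.3846.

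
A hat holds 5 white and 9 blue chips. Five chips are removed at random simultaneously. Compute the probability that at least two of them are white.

89/143

Sum the hypergeometric tail for j = 2,…,5 white chips.
Favorable = C(5,2)·C(9,3) + C(5,3)·C(9,2) + C(5,4)·C(9,1) + C(5,5)·C(9,0) = 1246; total = C(14,5) = 2002.
P = 1246/2002 = 89/143 ≈ 0.6224.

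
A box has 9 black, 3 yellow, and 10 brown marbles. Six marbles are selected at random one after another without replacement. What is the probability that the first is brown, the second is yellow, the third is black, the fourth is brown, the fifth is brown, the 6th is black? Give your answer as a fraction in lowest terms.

72/24871

Multiply the conditional probability of each draw in order, without replacement, so each draw removes one from its color and from the total.
P = (10/22) · (3/21) · (9/20) · (9/19) · (8/18) · (8/17) = 72/24871 ≈ 0.0029.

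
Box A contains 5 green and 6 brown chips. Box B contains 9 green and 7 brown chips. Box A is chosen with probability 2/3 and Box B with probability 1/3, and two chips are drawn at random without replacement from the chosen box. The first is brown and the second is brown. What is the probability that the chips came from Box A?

P(E | Box A) = 3/11; P(E | Box B) = 7/40.
P(E) = 2/3·3/11 + 1/3·7/40 = 317/1320.
By Bayes' rule, P(Box A | E) = 2/11 / 317/1320 = 240/317 ≈ 0.7571.

240/317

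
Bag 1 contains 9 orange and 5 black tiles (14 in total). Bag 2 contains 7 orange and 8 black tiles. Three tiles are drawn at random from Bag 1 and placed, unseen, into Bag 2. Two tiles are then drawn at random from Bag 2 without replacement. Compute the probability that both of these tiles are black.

Condition on how many of the transferred tiles are black (from Bag 1: 5 black of 14; then Bag 2 has 18 total).
  0 black: C(5,0)C(9,3)/C(14,3) = 3/13; then P = C(8,2)/C(18,2) = 28/153
  1 black: C(5,1)C(9,2)/C(14,3) = 45/91; then P = C(9,2)/C(18,2) = 4/17
  2 black: C(5,2)C(9,1)/C(14,3) = 45/182; then P = C(10,2)/C(18,2) = 5/17
  3 black: C(5,3)C(9,0)/C(14,3) = 5/182; then P = C(11,2)/C(18,2) = 55/153
P(both black) = 3358/13923 ≈ 0.2412.

3358/13923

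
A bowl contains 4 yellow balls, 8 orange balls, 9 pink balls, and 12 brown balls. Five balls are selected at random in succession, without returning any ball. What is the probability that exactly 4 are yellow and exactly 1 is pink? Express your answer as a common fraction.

3/79112

Unordered draws without replacement: count favorable combinations over C(33,5).
Favorable = C(4,4) · C(8,0) · C(9,1) · C(12,0) = 9; total = C(33,5) = 237336.
P = 9/237336 = 3/79112 ≈ 0.0000.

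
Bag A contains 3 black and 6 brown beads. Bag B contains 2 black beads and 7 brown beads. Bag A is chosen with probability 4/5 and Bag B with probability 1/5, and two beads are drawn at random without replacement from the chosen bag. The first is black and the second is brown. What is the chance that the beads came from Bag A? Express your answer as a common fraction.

P(E | Bag A) = 1/4; P(E | Bag B) = 7/36.
P(E) = 4/5·1/4 + 1/5·7/36 = 43/180.
By Bayes' rule, P(Bag A | E) = 1/5 / 43/180 = 36/43 ≈ 0.8372.

36/43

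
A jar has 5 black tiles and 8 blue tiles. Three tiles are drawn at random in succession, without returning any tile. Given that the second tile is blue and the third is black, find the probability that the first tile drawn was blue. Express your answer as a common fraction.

7/11

P(first=blue and the second tile is blue and the third is black) = (8/13)·(7/12)·(5/11) = 70/429.
P(E) = Σ over first color = 40/429 + 70/429 = 10/39.
By Bayes, P(first=blue | E) = 70/429 / 10/39 = 7/11 ≈ 0.6364.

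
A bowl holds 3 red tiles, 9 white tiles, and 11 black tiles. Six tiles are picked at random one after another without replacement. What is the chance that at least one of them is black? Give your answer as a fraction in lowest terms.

433/437

Use the complement: P(at least one black) = 1 − P(no black).
P(none) = C(12,6)/C(23,6) = 924/100947.
So P = 1 − 924/100947 = 433/437 ≈ 0.9908.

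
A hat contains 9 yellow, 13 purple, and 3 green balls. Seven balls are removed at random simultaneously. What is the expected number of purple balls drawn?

91/25

By linearity of expectation, E[X] = Σ P(draw i is purple); by symmetry each draw (even without replacement) has P(purple) = 13/25.
E[X] = 7 · 13/25 = 91/25 ≈ 3.6400.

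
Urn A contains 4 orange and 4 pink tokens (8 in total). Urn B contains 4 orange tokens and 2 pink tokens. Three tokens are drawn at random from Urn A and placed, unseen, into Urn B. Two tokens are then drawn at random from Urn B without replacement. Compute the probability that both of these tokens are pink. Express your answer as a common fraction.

65/504

Condition on how many of the transferred tokens are pink (from Urn A: 4 pink of 8; then Urn B has 9 total).
  0 pink: C(4,0)C(4,3)/C(8,3) = 1/14; then P = C(2,2)/C(9,2) = 1/36
  1 pink: C(4,1)C(4,2)/C(8,3) = 3/7; then P = C(3,2)/C(9,2) = 1/12
  2 pink: C(4,2)C(4,1)/C(8,3) = 3/7; then P = C(4,2)/C(9,2) = 1/6
  3 pink: C(4,3)C(4,0)/C(8,3) = 1/14; then P = C(5,2)/C(9,2) = 5/18
P(both pink) = 65/504 ≈ 0.1290.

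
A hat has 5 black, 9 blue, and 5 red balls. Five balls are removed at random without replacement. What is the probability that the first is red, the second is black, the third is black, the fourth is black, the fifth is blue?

Multiply the conditional probability of each draw in order, without replacement, so each draw removes one from its color and from the total.
P = (5/19) · (5/18) · (4/17) · (3/16) · (9/15) = 5/2584 ≈ 0.0019.

5/2584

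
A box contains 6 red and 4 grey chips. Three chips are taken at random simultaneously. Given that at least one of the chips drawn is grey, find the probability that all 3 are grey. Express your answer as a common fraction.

P(all 3 grey) = C(4,3)/C(10,3) = 1/30; P(at least one grey) = 1 − C(6,3)/C(10,3) = 5/6.
Since 'all 3 grey' ⊆ 'at least one grey', P(all 3 | at least one) = 1/30 / 5/6 = 1/25 ≈ 0.0400.

1/25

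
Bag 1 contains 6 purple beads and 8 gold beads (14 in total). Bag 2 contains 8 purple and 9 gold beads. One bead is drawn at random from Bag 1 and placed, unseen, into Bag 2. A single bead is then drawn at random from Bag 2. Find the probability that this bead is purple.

59/126

Condition on how many of the transferred beads are purple (from Bag 1: 6 purple of 14; then Bag 2 has 18 total).
  0 purple: C(6,0)C(8,1)/C(14,1) = 4/7; then P = 8/18
  1 purple: C(6,1)C(8,0)/C(14,1) = 3/7; then P = 9/18
P(purple from Bag 2) = 59/126 ≈ 0.4683.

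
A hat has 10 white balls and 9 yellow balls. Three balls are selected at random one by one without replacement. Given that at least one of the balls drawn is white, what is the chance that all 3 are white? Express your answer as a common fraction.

P(all 3 white) = C(10,3)/C(19,3) = 40/323; P(at least one white) = 1 − C(9,3)/C(19,3) = 295/323.
Since 'all 3 white' ⊆ 'at least one white', P(all 3 | at least one) = 40/323 / 295/323 = 8/59 ≈ 0.1356.

8/59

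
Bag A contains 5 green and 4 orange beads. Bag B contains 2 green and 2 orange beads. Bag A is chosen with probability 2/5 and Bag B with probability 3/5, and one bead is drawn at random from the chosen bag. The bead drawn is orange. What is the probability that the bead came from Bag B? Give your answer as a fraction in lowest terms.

P(orange | Bag A) = 4/9; P(orange | Bag B) = 1/2.
P(orange) = 2/5·4/9 + 3/5·1/2 = 43/90.
By Bayes' rule, P(Bag B | orange) = 3/10 / 43/90 = 27/43 ≈ 0.6279.

27/43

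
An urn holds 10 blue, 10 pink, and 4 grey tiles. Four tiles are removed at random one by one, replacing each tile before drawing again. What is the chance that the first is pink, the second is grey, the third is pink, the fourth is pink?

125/10368

Multiply the conditional probability of each draw in order, with replacement (the composition resets each draw).
P = (10/24) · (4/24) · (10/24) · (10/24) = 125/10368 ≈ 0.0121.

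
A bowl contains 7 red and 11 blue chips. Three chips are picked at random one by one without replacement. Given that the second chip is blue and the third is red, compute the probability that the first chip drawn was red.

3/8

P(first=red and the second chip is blue and the third is red) = (7/18)·(11/17)·(6/16) = 77/816.
P(E) = Σ over first color = 77/816 + 385/2448 = 77/306.
By Bayes, P(first=red | E) = 77/816 / 77/306 = 3/8 ≈ 0.3750.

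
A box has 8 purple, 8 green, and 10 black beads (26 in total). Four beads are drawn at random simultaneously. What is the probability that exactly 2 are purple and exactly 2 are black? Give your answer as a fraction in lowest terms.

126/1495

Unordered draws without replacement: count favorable combinations over C(26,4).
Favorable = C(8,2) · C(8,0) · C(10,2) = 1260; total = C(26,4) = 14950.
P = 1260/14950 = 126/1495 ≈ 0.0843.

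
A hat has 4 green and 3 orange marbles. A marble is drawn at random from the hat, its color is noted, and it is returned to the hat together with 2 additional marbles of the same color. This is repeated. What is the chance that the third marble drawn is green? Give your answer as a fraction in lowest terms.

Sum over the four possibilities for the first two draws (green/not-green each), tracking how the green count and total change by +2 per draw.
P(third is green) = 4/7 ≈ 0.5714. (In a Pólya urn every draw has the same marginal probability 4/7.)

4/7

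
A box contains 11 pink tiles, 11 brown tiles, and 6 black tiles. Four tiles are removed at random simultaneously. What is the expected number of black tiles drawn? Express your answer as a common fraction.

6/7

By linearity of expectation, E[X] = Σ P(draw i is black); by symmetry each draw (even without replacement) has P(black) = 6/28.
E[X] = 4 · 6/28 = 6/7 ≈ 0.8571.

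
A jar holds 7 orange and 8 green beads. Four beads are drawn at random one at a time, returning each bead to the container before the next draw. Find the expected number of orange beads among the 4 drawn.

28/15

By linearity of expectation, E[X] = Σ P(draw i is orange); each independent draw has P(orange) = 7/15.
E[X] = 4 · 7/15 = 28/15 ≈ 1.8667.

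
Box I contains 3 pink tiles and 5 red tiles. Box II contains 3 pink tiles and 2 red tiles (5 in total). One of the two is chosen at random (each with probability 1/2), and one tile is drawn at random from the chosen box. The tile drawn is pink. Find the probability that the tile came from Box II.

8/13

P(pink | Box I) = 3/8; P(pink | Box II) = 3/5.
P(pink) = 1/2·3/8 + 1/2·3/5 = 39/80.
By Bayes' rule, P(Box II | pink) = 3/10 / 39/80 = 8/13 ≈ 0.6154.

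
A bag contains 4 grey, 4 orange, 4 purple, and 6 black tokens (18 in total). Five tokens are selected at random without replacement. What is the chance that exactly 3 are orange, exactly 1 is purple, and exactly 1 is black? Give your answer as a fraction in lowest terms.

4/357

Unordered draws without replacement: count favorable combinations over C(18,5).
Favorable = C(4,0) · C(4,3) · C(4,1) · C(6,1) = 96; total = C(18,5) = 8568.
P = 96/8568 = 4/357 ≈ 0.0112.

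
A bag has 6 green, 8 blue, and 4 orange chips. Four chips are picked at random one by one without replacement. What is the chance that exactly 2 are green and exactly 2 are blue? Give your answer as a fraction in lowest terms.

7/51

Unordered draws without replacement: count favorable combinations over C(18,4).
Favorable = C(6,2) · C(8,2) · C(4,0) = 420; total = C(18,4) = 3060.
P = 420/3060 = 7/51 ≈ 0.1373.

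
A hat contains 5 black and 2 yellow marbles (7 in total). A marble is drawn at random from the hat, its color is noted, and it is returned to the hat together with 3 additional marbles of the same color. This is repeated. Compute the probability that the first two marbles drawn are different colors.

2/7

Either yellow then black, or black then yellow; after the first draw the total is 10.
P = (2/7)·(5/10) + (5/7)·(2/10) = 2/7 ≈ 0.2857.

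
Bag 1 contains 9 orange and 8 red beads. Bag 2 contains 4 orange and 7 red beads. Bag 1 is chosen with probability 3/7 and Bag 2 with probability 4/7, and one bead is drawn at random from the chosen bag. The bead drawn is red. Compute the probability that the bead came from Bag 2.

P(red | Bag 1) = 8/17; P(red | Bag 2) = 7/11.
P(red) = 3/7·8/17 + 4/7·7/11 = 740/1309.
By Bayes' rule, P(Bag 2 | red) = 4/11 / 740/1309 = 119/185 ≈ 0.6432.

119/185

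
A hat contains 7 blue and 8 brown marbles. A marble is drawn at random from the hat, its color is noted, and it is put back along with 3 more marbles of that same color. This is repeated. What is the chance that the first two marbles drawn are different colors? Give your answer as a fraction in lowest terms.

Either blue then brown, or brown then blue; after the first draw the total is 18.
P = (7/15)·(8/18) + (8/15)·(7/18) = 56/135 ≈ 0.4148.

56/135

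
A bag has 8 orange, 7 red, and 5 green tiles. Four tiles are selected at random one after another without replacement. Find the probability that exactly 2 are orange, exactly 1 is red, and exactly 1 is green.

196/969

Unordered draws without replacement: count favorable combinations over C(20,4).
Favorable = C(8,2) · C(7,1) · C(5,1) = 980; total = C(20,4) = 4845.
P = 980/4845 = 196/969 ≈ 0.2023.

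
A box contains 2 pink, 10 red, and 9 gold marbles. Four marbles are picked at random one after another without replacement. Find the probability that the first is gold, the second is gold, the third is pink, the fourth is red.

Multiply the conditional probability of each draw in order, without replacement, so each draw removes one from its color and from the total.
P = (9/21) · (8/20) · (2/19) · (10/18) = 4/399 ≈ 0.0100.

4/399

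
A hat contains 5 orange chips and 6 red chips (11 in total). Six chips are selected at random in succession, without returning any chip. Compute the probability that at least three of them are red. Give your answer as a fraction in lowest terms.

127/154

Sum the hypergeometric tail for j = 3,…,6 red chips.
Favorable = C(6,3)·C(5,3) + C(6,4)·C(5,2) + C(6,5)·C(5,1) + C(6,6)·C(5,0) = 381; total = C(11,6) = 462.
P = 381/462 = 127/154 ≈ 0.8247.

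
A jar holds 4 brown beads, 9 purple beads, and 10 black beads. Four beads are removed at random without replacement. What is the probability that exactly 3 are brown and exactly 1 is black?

8/1771

Unordered draws without replacement: count favorable combinations over C(23,4).
Favorable = C(4,3) · C(9,0) · C(10,1) = 40; total = C(23,4) = 8855.
P = 40/8855 = 8/1771 ≈ 0.0045.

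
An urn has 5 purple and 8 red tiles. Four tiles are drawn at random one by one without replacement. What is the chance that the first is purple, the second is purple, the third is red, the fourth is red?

28/429

Multiply the conditional probability of each draw in order, without replacement, so each draw removes one from its color and from the total.
P = (5/13) · (4/12) · (8/11) · (7/10) = 28/429 ≈ 0.0653.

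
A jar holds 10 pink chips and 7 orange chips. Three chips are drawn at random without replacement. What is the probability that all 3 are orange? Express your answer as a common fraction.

7/136

Unordered draws without replacement: count favorable combinations over C(17,3).
Favorable = C(10,0) · C(7,3) = 35; total = C(17,3) = 680.
P = 35/680 = 7/136 ≈ 0.0515.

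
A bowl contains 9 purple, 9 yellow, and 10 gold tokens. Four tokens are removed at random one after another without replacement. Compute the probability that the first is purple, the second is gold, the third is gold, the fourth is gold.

6/455

Multiply the conditional probability of each draw in order, without replacement, so each draw removes one from its color and from the total.
P = (9/28) · (10/27) · (9/26) · (8/25) = 6/455 ≈ 0.0132.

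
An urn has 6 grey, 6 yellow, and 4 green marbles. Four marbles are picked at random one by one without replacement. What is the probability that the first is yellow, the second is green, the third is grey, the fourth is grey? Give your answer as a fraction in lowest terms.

Multiply the conditional probability of each draw in order, without replacement, so each draw removes one from its color and from the total.
P = (6/16) · (4/15) · (6/14) · (5/13) = 3/182 ≈ 0.0165.

3/182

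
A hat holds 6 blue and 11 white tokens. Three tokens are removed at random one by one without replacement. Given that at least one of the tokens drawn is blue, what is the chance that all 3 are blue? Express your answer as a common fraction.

P(all 3 blue) = C(6,3)/C(17,3) = 1/34; P(at least one blue) = 1 − C(11,3)/C(17,3) = 103/136.
Since 'all 3 blue' ⊆ 'at least one blue', P(all 3 | at least one) = 1/34 / 103/136 = 4/103 ≈ 0.0388.

4/103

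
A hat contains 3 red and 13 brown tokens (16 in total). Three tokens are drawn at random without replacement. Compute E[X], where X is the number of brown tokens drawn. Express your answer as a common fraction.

By linearity of expectation, E[X] = Σ P(draw i is brown); by symmetry each draw (even without replacement) has P(brown) = 13/16.
E[X] = 3 · 13/16 = 39/16 ≈ 2.4375.

39/16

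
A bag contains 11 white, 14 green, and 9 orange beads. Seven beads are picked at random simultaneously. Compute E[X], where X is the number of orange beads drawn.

63/34

By linearity of expectation, E[X] = Σ P(draw i is orange); by symmetry each draw (even without replacement) has P(orange) = 9/34.
E[X] = 7 · 9/34 = 63/34 ≈ 1.8529.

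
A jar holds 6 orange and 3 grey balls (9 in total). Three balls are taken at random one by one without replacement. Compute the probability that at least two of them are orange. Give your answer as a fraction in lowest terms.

Sum the hypergeometric tail for j = 2,…,3 orange balls.
Favorable = C(6,2)·C(3,1) + C(6,3)·C(3,0) = 65; total = C(9,3) = 84.
P = 65/84 = 65/84 ≈ 0.7738.

65/84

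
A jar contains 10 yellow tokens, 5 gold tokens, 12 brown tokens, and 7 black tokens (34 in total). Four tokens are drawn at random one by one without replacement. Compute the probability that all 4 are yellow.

Unordered draws without replacement: count favorable combinations over C(34,4).
Favorable = C(10,4) · C(5,0) · C(12,0) · C(7,0) = 210; total = C(34,4) = 46376.
P = 210/46376 = 105/23188 ≈ 0.0045.

105/23188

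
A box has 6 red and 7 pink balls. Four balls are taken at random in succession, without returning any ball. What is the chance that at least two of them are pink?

Sum the hypergeometric tail for j = 2,…,4 pink balls.
Favorable = C(7,2)·C(6,2) + C(7,3)·C(6,1) + C(7,4)·C(6,0) = 560; total = C(13,4) = 715.
P = 560/715 = 112/143 ≈ 0.7832.

112/143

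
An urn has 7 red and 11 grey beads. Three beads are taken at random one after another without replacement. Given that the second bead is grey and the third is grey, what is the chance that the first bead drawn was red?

P(first=red and the second bead is grey and the third is grey) = (7/18)·(11/17)·(10/16) = 385/2448.
P(E) = Σ over first color = 385/2448 + 55/272 = 55/153.
By Bayes, P(first=red | E) = 385/2448 / 55/153 = 7/16 ≈ 0.4375.

7/16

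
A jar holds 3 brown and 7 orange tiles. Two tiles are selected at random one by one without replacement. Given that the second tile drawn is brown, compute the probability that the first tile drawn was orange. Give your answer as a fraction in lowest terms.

7/9

P(first=orange and the second tile drawn is brown) = (7/10)·(3/9) = 7/30.
P(the second tile drawn is brown) = Σ over first color = 1/15 + 7/30 = 3/10.
By Bayes, P(first=orange | the second tile drawn is brown) = 7/30 / 3/10 = 7/9 ≈ 0.7778.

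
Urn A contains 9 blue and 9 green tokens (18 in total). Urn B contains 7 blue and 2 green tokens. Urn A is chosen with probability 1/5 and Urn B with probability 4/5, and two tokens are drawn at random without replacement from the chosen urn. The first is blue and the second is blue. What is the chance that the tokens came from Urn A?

12/131

P(E | Urn A) = 4/17; P(E | Urn B) = 7/12.
P(E) = 1/5·4/17 + 4/5·7/12 = 131/255.
By Bayes' rule, P(Urn A | E) = 4/85 / 131/255 = 12/131 ≈ 0.0916.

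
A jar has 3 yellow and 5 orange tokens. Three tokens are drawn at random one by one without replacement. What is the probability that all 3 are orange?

5/28

Multiply the conditional probability of each draw in order, without replacement, so each draw removes one from its color and from the total.
P = (5/8) · (4/7) · (3/6) = 5/28 ≈ 0.1786.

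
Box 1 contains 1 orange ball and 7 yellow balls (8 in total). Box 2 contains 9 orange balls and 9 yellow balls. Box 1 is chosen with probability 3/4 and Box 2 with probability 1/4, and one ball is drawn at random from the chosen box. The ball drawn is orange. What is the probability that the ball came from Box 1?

3/7

P(orange | Box 1) = 1/8; P(orange | Box 2) = 1/2.
P(orange) = 3/4·1/8 + 1/4·1/2 = 7/32.
By Bayes' rule, P(Box 1 | orange) = 3/32 / 7/32 = 3/7 ≈ 0.4286.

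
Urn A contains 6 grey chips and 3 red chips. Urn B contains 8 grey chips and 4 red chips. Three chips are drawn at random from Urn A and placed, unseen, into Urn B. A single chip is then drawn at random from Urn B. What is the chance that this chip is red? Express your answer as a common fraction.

1/3

Condition on how many of the transferred chips are red (from Urn A: 3 red of 9; then Urn B has 15 total).
  0 red: C(3,0)C(6,3)/C(9,3) = 5/21; then P = 4/15
  1 red: C(3,1)C(6,2)/C(9,3) = 15/28; then P = 5/15
  2 red: C(3,2)C(6,1)/C(9,3) = 3/14; then P = 6/15
  3 red: C(3,3)C(6,0)/C(9,3) = 1/84; then P = 7/15
P(red from Urn B) = 1/3 ≈ 0.3333.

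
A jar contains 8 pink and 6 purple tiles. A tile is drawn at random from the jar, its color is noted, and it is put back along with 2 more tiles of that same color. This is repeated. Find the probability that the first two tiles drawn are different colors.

3/7

Either pink then purple, or purple then pink; after the first draw the total is 16.
P = (8/14)·(6/16) + (6/14)·(8/16) = 3/7 ≈ 0.4286.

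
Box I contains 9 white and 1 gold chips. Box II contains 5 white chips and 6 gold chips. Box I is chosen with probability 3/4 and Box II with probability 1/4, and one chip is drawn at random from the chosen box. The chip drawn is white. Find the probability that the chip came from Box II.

50/347

P(white | Box I) = 9/10; P(white | Box II) = 5/11.
P(white) = 3/4·9/10 + 1/4·5/11 = 347/440.
By Bayes' rule, P(Box II | white) = 5/44 / 347/440 = 50/347 ≈ 0.1441.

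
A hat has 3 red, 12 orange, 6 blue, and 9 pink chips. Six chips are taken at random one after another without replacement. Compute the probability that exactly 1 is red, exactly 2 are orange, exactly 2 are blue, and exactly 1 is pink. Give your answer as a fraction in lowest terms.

Unordered draws without replacement: count favorable combinations over C(30,6).
Favorable = C(3,1) · C(12,2) · C(6,2) · C(9,1) = 26730; total = C(30,6) = 593775.
P = 26730/593775 = 594/13195 ≈ 0.0450.

594/13195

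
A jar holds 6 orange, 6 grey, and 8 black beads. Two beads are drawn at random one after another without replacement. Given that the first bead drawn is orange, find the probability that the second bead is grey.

6/19

After removing 1 orange, the jar has 6 grey out of 19 remaining.
P(second is grey | given) = 6/19 ≈ 0.3158.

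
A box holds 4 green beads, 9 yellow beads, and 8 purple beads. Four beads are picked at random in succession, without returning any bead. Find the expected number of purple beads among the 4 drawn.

By linearity of expectation, E[X] = Σ P(draw i is purple); by symmetry each draw (even without replacement) has P(purple) = 8/21.
E[X] = 4 · 8/21 = 32/21 ≈ 1.5238.

32/21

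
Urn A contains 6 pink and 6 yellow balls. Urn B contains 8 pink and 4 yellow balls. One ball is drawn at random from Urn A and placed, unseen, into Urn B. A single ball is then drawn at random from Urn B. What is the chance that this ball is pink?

Condition on how many of the transferred balls are pink (from Urn A: 6 pink of 12; then Urn B has 13 total).
  0 pink: C(6,0)C(6,1)/C(12,1) = 1/2; then P = 8/13
  1 pink: C(6,1)C(6,0)/C(12,1) = 1/2; then P = 9/13
P(pink from Urn B) = 17/26 ≈ 0.6538.

17/26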